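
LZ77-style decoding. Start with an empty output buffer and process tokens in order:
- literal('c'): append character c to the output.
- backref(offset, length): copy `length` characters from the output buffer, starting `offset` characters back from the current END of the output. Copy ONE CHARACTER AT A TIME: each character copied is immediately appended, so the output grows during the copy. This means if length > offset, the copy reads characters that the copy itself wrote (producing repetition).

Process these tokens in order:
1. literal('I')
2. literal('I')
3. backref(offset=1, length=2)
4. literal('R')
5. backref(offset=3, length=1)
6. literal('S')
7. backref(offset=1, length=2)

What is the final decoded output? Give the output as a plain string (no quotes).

Answer: IIIIRISSS

Derivation:
Token 1: literal('I'). Output: "I"
Token 2: literal('I'). Output: "II"
Token 3: backref(off=1, len=2) (overlapping!). Copied 'II' from pos 1. Output: "IIII"
Token 4: literal('R'). Output: "IIIIR"
Token 5: backref(off=3, len=1). Copied 'I' from pos 2. Output: "IIIIRI"
Token 6: literal('S'). Output: "IIIIRIS"
Token 7: backref(off=1, len=2) (overlapping!). Copied 'SS' from pos 6. Output: "IIIIRISSS"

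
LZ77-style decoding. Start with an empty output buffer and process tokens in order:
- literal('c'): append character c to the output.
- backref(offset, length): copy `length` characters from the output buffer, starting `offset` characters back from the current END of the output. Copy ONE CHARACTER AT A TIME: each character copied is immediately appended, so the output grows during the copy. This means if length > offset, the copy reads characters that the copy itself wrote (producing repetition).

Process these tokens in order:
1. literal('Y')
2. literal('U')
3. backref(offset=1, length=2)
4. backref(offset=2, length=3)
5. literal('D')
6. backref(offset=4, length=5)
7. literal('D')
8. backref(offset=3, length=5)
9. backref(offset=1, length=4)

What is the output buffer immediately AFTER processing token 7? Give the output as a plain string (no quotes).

Token 1: literal('Y'). Output: "Y"
Token 2: literal('U'). Output: "YU"
Token 3: backref(off=1, len=2) (overlapping!). Copied 'UU' from pos 1. Output: "YUUU"
Token 4: backref(off=2, len=3) (overlapping!). Copied 'UUU' from pos 2. Output: "YUUUUUU"
Token 5: literal('D'). Output: "YUUUUUUD"
Token 6: backref(off=4, len=5) (overlapping!). Copied 'UUUDU' from pos 4. Output: "YUUUUUUDUUUDU"
Token 7: literal('D'). Output: "YUUUUUUDUUUDUD"

Answer: YUUUUUUDUUUDUD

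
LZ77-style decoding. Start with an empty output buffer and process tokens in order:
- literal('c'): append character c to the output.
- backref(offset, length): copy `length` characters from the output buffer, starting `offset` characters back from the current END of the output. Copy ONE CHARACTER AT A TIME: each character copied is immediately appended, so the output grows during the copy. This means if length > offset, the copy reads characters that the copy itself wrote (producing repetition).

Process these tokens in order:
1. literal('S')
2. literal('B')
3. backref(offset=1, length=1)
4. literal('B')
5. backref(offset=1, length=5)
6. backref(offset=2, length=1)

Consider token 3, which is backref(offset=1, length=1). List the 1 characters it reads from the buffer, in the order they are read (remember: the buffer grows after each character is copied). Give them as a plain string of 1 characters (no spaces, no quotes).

Answer: B

Derivation:
Token 1: literal('S'). Output: "S"
Token 2: literal('B'). Output: "SB"
Token 3: backref(off=1, len=1). Buffer before: "SB" (len 2)
  byte 1: read out[1]='B', append. Buffer now: "SBB"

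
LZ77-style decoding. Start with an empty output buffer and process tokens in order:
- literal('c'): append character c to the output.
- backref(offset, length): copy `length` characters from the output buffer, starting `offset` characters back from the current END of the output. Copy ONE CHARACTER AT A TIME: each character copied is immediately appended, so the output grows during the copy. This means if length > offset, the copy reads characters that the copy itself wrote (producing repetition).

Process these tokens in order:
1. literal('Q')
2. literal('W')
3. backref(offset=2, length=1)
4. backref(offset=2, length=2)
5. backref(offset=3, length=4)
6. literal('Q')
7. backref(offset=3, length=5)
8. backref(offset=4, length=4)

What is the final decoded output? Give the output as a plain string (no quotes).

Answer: QWQWQQWQQQQQQQQQQQQ

Derivation:
Token 1: literal('Q'). Output: "Q"
Token 2: literal('W'). Output: "QW"
Token 3: backref(off=2, len=1). Copied 'Q' from pos 0. Output: "QWQ"
Token 4: backref(off=2, len=2). Copied 'WQ' from pos 1. Output: "QWQWQ"
Token 5: backref(off=3, len=4) (overlapping!). Copied 'QWQQ' from pos 2. Output: "QWQWQQWQQ"
Token 6: literal('Q'). Output: "QWQWQQWQQQ"
Token 7: backref(off=3, len=5) (overlapping!). Copied 'QQQQQ' from pos 7. Output: "QWQWQQWQQQQQQQQ"
Token 8: backref(off=4, len=4). Copied 'QQQQ' from pos 11. Output: "QWQWQQWQQQQQQQQQQQQ"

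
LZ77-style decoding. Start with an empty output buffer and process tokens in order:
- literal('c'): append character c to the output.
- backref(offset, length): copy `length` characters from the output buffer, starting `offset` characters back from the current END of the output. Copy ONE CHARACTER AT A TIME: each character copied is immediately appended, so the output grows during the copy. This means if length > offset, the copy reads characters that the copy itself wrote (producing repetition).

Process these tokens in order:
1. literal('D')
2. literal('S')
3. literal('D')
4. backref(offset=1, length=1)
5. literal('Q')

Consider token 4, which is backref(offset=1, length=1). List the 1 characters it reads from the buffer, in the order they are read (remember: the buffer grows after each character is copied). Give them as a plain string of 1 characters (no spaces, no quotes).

Token 1: literal('D'). Output: "D"
Token 2: literal('S'). Output: "DS"
Token 3: literal('D'). Output: "DSD"
Token 4: backref(off=1, len=1). Buffer before: "DSD" (len 3)
  byte 1: read out[2]='D', append. Buffer now: "DSDD"

Answer: D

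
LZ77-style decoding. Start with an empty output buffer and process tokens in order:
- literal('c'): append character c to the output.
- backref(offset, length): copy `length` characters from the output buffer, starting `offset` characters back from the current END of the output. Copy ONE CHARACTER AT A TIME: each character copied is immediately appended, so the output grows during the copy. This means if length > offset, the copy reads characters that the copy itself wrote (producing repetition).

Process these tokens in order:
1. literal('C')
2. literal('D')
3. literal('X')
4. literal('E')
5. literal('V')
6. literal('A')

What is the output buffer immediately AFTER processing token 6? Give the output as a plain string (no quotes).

Token 1: literal('C'). Output: "C"
Token 2: literal('D'). Output: "CD"
Token 3: literal('X'). Output: "CDX"
Token 4: literal('E'). Output: "CDXE"
Token 5: literal('V'). Output: "CDXEV"
Token 6: literal('A'). Output: "CDXEVA"

Answer: CDXEVA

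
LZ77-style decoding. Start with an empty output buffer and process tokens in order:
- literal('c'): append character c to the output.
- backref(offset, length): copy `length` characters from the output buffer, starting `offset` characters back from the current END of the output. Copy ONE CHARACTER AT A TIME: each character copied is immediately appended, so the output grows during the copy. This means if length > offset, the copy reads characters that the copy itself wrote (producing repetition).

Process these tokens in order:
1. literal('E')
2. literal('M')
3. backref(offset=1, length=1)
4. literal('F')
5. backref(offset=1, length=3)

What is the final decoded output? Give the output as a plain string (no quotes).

Token 1: literal('E'). Output: "E"
Token 2: literal('M'). Output: "EM"
Token 3: backref(off=1, len=1). Copied 'M' from pos 1. Output: "EMM"
Token 4: literal('F'). Output: "EMMF"
Token 5: backref(off=1, len=3) (overlapping!). Copied 'FFF' from pos 3. Output: "EMMFFFF"

Answer: EMMFFFF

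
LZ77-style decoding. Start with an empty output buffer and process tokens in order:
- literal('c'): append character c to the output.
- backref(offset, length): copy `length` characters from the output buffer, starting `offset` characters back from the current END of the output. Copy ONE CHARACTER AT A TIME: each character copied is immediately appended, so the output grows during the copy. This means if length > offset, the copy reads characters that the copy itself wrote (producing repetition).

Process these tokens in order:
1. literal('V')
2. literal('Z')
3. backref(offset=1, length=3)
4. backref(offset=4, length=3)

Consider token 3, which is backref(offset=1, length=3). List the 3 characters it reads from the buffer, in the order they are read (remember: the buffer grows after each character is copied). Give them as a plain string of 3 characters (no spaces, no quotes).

Token 1: literal('V'). Output: "V"
Token 2: literal('Z'). Output: "VZ"
Token 3: backref(off=1, len=3). Buffer before: "VZ" (len 2)
  byte 1: read out[1]='Z', append. Buffer now: "VZZ"
  byte 2: read out[2]='Z', append. Buffer now: "VZZZ"
  byte 3: read out[3]='Z', append. Buffer now: "VZZZZ"

Answer: ZZZ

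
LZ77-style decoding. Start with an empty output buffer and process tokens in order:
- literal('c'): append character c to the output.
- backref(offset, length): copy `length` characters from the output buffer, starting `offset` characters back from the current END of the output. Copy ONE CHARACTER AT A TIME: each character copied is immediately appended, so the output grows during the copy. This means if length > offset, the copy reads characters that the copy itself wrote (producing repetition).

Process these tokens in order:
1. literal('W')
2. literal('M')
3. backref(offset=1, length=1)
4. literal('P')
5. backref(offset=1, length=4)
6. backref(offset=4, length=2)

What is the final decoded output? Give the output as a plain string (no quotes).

Token 1: literal('W'). Output: "W"
Token 2: literal('M'). Output: "WM"
Token 3: backref(off=1, len=1). Copied 'M' from pos 1. Output: "WMM"
Token 4: literal('P'). Output: "WMMP"
Token 5: backref(off=1, len=4) (overlapping!). Copied 'PPPP' from pos 3. Output: "WMMPPPPP"
Token 6: backref(off=4, len=2). Copied 'PP' from pos 4. Output: "WMMPPPPPPP"

Answer: WMMPPPPPPP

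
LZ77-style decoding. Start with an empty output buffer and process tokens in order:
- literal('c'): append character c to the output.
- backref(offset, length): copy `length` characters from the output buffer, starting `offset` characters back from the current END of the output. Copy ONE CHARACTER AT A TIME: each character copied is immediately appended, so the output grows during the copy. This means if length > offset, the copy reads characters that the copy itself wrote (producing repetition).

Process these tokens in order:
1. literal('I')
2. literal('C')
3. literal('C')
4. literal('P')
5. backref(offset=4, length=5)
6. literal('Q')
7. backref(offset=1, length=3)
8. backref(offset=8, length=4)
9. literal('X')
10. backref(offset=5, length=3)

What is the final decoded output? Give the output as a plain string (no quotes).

Token 1: literal('I'). Output: "I"
Token 2: literal('C'). Output: "IC"
Token 3: literal('C'). Output: "ICC"
Token 4: literal('P'). Output: "ICCP"
Token 5: backref(off=4, len=5) (overlapping!). Copied 'ICCPI' from pos 0. Output: "ICCPICCPI"
Token 6: literal('Q'). Output: "ICCPICCPIQ"
Token 7: backref(off=1, len=3) (overlapping!). Copied 'QQQ' from pos 9. Output: "ICCPICCPIQQQQ"
Token 8: backref(off=8, len=4). Copied 'CCPI' from pos 5. Output: "ICCPICCPIQQQQCCPI"
Token 9: literal('X'). Output: "ICCPICCPIQQQQCCPIX"
Token 10: backref(off=5, len=3). Copied 'CCP' from pos 13. Output: "ICCPICCPIQQQQCCPIXCCP"

Answer: ICCPICCPIQQQQCCPIXCCP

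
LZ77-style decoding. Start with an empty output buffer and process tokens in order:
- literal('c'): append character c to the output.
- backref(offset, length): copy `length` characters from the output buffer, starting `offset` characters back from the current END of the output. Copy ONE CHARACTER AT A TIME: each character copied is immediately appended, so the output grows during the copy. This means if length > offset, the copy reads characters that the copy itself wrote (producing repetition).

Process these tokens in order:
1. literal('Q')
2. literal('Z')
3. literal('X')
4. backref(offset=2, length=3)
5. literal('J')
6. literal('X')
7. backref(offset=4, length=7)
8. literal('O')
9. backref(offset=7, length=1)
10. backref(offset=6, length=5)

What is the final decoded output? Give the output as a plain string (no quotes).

Token 1: literal('Q'). Output: "Q"
Token 2: literal('Z'). Output: "QZ"
Token 3: literal('X'). Output: "QZX"
Token 4: backref(off=2, len=3) (overlapping!). Copied 'ZXZ' from pos 1. Output: "QZXZXZ"
Token 5: literal('J'). Output: "QZXZXZJ"
Token 6: literal('X'). Output: "QZXZXZJX"
Token 7: backref(off=4, len=7) (overlapping!). Copied 'XZJXXZJ' from pos 4. Output: "QZXZXZJXXZJXXZJ"
Token 8: literal('O'). Output: "QZXZXZJXXZJXXZJO"
Token 9: backref(off=7, len=1). Copied 'Z' from pos 9. Output: "QZXZXZJXXZJXXZJOZ"
Token 10: backref(off=6, len=5). Copied 'XXZJO' from pos 11. Output: "QZXZXZJXXZJXXZJOZXXZJO"

Answer: QZXZXZJXXZJXXZJOZXXZJO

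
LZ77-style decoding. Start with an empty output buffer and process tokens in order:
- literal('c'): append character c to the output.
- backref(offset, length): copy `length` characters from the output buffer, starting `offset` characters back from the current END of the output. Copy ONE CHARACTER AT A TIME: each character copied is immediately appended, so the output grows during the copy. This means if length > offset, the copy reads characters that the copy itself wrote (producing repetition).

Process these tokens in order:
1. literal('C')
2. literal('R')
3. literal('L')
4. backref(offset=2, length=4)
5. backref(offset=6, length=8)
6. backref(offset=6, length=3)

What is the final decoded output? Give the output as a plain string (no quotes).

Token 1: literal('C'). Output: "C"
Token 2: literal('R'). Output: "CR"
Token 3: literal('L'). Output: "CRL"
Token 4: backref(off=2, len=4) (overlapping!). Copied 'RLRL' from pos 1. Output: "CRLRLRL"
Token 5: backref(off=6, len=8) (overlapping!). Copied 'RLRLRLRL' from pos 1. Output: "CRLRLRLRLRLRLRL"
Token 6: backref(off=6, len=3). Copied 'RLR' from pos 9. Output: "CRLRLRLRLRLRLRLRLR"

Answer: CRLRLRLRLRLRLRLRLR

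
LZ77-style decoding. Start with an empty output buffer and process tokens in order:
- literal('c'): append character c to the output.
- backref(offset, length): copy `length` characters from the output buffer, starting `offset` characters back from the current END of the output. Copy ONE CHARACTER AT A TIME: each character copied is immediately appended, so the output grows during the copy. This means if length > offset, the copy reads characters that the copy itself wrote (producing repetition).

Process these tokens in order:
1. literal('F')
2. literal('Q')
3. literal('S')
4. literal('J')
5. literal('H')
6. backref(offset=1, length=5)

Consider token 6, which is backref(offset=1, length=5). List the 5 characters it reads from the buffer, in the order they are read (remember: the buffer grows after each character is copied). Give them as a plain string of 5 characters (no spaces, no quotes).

Token 1: literal('F'). Output: "F"
Token 2: literal('Q'). Output: "FQ"
Token 3: literal('S'). Output: "FQS"
Token 4: literal('J'). Output: "FQSJ"
Token 5: literal('H'). Output: "FQSJH"
Token 6: backref(off=1, len=5). Buffer before: "FQSJH" (len 5)
  byte 1: read out[4]='H', append. Buffer now: "FQSJHH"
  byte 2: read out[5]='H', append. Buffer now: "FQSJHHH"
  byte 3: read out[6]='H', append. Buffer now: "FQSJHHHH"
  byte 4: read out[7]='H', append. Buffer now: "FQSJHHHHH"
  byte 5: read out[8]='H', append. Buffer now: "FQSJHHHHHH"

Answer: HHHHH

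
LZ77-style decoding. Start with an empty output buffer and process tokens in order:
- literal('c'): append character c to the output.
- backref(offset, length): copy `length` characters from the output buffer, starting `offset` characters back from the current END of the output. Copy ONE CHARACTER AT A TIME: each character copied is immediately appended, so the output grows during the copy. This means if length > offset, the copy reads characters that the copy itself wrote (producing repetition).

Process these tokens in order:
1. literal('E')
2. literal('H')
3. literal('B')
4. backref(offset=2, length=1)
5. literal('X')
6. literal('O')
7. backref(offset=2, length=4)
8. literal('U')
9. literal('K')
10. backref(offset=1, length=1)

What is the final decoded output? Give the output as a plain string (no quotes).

Answer: EHBHXOXOXOUKK

Derivation:
Token 1: literal('E'). Output: "E"
Token 2: literal('H'). Output: "EH"
Token 3: literal('B'). Output: "EHB"
Token 4: backref(off=2, len=1). Copied 'H' from pos 1. Output: "EHBH"
Token 5: literal('X'). Output: "EHBHX"
Token 6: literal('O'). Output: "EHBHXO"
Token 7: backref(off=2, len=4) (overlapping!). Copied 'XOXO' from pos 4. Output: "EHBHXOXOXO"
Token 8: literal('U'). Output: "EHBHXOXOXOU"
Token 9: literal('K'). Output: "EHBHXOXOXOUK"
Token 10: backref(off=1, len=1). Copied 'K' from pos 11. Output: "EHBHXOXOXOUKK"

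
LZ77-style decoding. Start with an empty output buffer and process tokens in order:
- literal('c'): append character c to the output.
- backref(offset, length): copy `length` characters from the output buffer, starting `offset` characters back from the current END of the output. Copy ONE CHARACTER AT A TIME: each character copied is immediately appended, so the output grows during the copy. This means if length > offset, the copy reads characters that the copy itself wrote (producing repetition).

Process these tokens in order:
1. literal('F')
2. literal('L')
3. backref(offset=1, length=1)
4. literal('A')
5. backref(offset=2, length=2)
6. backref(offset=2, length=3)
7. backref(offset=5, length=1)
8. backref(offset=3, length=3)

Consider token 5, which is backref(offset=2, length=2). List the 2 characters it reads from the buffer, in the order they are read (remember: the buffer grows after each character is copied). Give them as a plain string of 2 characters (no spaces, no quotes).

Token 1: literal('F'). Output: "F"
Token 2: literal('L'). Output: "FL"
Token 3: backref(off=1, len=1). Copied 'L' from pos 1. Output: "FLL"
Token 4: literal('A'). Output: "FLLA"
Token 5: backref(off=2, len=2). Buffer before: "FLLA" (len 4)
  byte 1: read out[2]='L', append. Buffer now: "FLLAL"
  byte 2: read out[3]='A', append. Buffer now: "FLLALA"

Answer: LA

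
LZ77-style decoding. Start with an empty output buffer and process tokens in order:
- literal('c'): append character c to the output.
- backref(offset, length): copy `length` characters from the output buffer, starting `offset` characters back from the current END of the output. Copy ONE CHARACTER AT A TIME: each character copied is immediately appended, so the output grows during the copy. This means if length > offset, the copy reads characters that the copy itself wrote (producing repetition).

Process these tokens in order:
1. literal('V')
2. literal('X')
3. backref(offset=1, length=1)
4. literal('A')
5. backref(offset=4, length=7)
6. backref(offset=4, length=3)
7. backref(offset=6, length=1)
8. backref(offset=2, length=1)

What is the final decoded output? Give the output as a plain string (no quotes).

Token 1: literal('V'). Output: "V"
Token 2: literal('X'). Output: "VX"
Token 3: backref(off=1, len=1). Copied 'X' from pos 1. Output: "VXX"
Token 4: literal('A'). Output: "VXXA"
Token 5: backref(off=4, len=7) (overlapping!). Copied 'VXXAVXX' from pos 0. Output: "VXXAVXXAVXX"
Token 6: backref(off=4, len=3). Copied 'AVX' from pos 7. Output: "VXXAVXXAVXXAVX"
Token 7: backref(off=6, len=1). Copied 'V' from pos 8. Output: "VXXAVXXAVXXAVXV"
Token 8: backref(off=2, len=1). Copied 'X' from pos 13. Output: "VXXAVXXAVXXAVXVX"

Answer: VXXAVXXAVXXAVXVX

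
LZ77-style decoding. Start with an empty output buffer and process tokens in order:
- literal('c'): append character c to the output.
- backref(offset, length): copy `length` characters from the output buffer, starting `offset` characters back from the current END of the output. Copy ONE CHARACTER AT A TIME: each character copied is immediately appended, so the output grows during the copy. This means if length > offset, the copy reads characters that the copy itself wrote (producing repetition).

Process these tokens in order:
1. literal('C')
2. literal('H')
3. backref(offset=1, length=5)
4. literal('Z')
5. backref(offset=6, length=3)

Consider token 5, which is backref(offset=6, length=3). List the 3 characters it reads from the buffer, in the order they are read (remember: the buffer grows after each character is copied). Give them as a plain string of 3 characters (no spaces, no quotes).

Answer: HHH

Derivation:
Token 1: literal('C'). Output: "C"
Token 2: literal('H'). Output: "CH"
Token 3: backref(off=1, len=5) (overlapping!). Copied 'HHHHH' from pos 1. Output: "CHHHHHH"
Token 4: literal('Z'). Output: "CHHHHHHZ"
Token 5: backref(off=6, len=3). Buffer before: "CHHHHHHZ" (len 8)
  byte 1: read out[2]='H', append. Buffer now: "CHHHHHHZH"
  byte 2: read out[3]='H', append. Buffer now: "CHHHHHHZHH"
  byte 3: read out[4]='H', append. Buffer now: "CHHHHHHZHHH"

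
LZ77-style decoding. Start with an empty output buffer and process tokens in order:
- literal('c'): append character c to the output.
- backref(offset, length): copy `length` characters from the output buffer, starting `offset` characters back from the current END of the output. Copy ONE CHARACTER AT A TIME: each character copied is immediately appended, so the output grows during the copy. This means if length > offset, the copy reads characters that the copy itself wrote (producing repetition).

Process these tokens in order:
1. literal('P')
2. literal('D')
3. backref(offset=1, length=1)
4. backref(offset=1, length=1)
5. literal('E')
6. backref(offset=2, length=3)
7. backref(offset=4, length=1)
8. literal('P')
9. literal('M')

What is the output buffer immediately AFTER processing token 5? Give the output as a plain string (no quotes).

Answer: PDDDE

Derivation:
Token 1: literal('P'). Output: "P"
Token 2: literal('D'). Output: "PD"
Token 3: backref(off=1, len=1). Copied 'D' from pos 1. Output: "PDD"
Token 4: backref(off=1, len=1). Copied 'D' from pos 2. Output: "PDDD"
Token 5: literal('E'). Output: "PDDDE"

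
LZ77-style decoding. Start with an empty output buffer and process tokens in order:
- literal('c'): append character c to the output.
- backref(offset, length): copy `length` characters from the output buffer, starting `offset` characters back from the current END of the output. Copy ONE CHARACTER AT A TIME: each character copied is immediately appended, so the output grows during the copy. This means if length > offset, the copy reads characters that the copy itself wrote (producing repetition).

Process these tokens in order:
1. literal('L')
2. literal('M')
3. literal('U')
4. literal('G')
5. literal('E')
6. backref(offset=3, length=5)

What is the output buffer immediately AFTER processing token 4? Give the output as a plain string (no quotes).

Answer: LMUG

Derivation:
Token 1: literal('L'). Output: "L"
Token 2: literal('M'). Output: "LM"
Token 3: literal('U'). Output: "LMU"
Token 4: literal('G'). Output: "LMUG"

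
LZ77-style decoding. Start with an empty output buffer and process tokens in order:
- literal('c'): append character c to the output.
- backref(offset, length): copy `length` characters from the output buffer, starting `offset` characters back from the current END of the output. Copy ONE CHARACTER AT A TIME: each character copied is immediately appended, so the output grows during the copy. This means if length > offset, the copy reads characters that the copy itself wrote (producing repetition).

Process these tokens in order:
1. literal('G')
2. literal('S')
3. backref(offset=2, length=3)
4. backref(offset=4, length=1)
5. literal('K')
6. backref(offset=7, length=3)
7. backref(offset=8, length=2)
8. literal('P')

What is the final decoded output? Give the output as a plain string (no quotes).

Answer: GSGSGSKGSGGSP

Derivation:
Token 1: literal('G'). Output: "G"
Token 2: literal('S'). Output: "GS"
Token 3: backref(off=2, len=3) (overlapping!). Copied 'GSG' from pos 0. Output: "GSGSG"
Token 4: backref(off=4, len=1). Copied 'S' from pos 1. Output: "GSGSGS"
Token 5: literal('K'). Output: "GSGSGSK"
Token 6: backref(off=7, len=3). Copied 'GSG' from pos 0. Output: "GSGSGSKGSG"
Token 7: backref(off=8, len=2). Copied 'GS' from pos 2. Output: "GSGSGSKGSGGS"
Token 8: literal('P'). Output: "GSGSGSKGSGGSP"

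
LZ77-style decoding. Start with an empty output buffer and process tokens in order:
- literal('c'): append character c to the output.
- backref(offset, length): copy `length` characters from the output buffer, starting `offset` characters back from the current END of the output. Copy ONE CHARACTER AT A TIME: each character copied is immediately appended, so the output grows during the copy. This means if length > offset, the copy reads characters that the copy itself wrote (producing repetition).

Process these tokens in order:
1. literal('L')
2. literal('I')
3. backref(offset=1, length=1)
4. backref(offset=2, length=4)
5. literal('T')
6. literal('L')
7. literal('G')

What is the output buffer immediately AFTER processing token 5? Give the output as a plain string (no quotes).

Token 1: literal('L'). Output: "L"
Token 2: literal('I'). Output: "LI"
Token 3: backref(off=1, len=1). Copied 'I' from pos 1. Output: "LII"
Token 4: backref(off=2, len=4) (overlapping!). Copied 'IIII' from pos 1. Output: "LIIIIII"
Token 5: literal('T'). Output: "LIIIIIIT"

Answer: LIIIIIIT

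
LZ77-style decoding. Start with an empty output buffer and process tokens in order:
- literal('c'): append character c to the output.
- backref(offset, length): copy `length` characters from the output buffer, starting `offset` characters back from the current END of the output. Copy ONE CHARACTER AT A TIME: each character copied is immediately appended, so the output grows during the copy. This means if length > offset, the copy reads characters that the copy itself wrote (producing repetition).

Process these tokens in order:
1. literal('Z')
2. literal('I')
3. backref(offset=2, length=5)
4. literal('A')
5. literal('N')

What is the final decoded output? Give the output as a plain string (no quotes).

Token 1: literal('Z'). Output: "Z"
Token 2: literal('I'). Output: "ZI"
Token 3: backref(off=2, len=5) (overlapping!). Copied 'ZIZIZ' from pos 0. Output: "ZIZIZIZ"
Token 4: literal('A'). Output: "ZIZIZIZA"
Token 5: literal('N'). Output: "ZIZIZIZAN"

Answer: ZIZIZIZAN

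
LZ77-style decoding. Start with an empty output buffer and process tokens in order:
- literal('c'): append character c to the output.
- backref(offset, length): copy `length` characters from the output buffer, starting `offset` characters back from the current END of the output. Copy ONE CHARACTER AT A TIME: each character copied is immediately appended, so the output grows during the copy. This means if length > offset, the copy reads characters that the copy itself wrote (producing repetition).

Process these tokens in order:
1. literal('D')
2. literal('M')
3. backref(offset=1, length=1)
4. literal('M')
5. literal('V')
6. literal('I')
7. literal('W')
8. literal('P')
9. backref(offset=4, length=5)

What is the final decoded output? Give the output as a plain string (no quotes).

Token 1: literal('D'). Output: "D"
Token 2: literal('M'). Output: "DM"
Token 3: backref(off=1, len=1). Copied 'M' from pos 1. Output: "DMM"
Token 4: literal('M'). Output: "DMMM"
Token 5: literal('V'). Output: "DMMMV"
Token 6: literal('I'). Output: "DMMMVI"
Token 7: literal('W'). Output: "DMMMVIW"
Token 8: literal('P'). Output: "DMMMVIWP"
Token 9: backref(off=4, len=5) (overlapping!). Copied 'VIWPV' from pos 4. Output: "DMMMVIWPVIWPV"

Answer: DMMMVIWPVIWPV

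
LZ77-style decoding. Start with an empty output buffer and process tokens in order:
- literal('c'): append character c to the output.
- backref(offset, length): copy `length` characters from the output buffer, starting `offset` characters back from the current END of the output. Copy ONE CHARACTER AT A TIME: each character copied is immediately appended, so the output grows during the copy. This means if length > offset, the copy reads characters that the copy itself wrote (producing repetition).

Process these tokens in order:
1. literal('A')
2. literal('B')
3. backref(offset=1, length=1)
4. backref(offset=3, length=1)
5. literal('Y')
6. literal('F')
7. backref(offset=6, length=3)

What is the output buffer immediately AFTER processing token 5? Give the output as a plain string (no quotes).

Token 1: literal('A'). Output: "A"
Token 2: literal('B'). Output: "AB"
Token 3: backref(off=1, len=1). Copied 'B' from pos 1. Output: "ABB"
Token 4: backref(off=3, len=1). Copied 'A' from pos 0. Output: "ABBA"
Token 5: literal('Y'). Output: "ABBAY"

Answer: ABBAY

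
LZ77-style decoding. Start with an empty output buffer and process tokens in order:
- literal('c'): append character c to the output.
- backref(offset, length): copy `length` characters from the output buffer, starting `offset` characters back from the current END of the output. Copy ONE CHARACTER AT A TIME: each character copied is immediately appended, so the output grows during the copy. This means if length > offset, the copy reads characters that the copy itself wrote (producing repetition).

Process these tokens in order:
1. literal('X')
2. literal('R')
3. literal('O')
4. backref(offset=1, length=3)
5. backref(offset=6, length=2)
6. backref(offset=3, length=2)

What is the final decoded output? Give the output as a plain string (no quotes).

Token 1: literal('X'). Output: "X"
Token 2: literal('R'). Output: "XR"
Token 3: literal('O'). Output: "XRO"
Token 4: backref(off=1, len=3) (overlapping!). Copied 'OOO' from pos 2. Output: "XROOOO"
Token 5: backref(off=6, len=2). Copied 'XR' from pos 0. Output: "XROOOOXR"
Token 6: backref(off=3, len=2). Copied 'OX' from pos 5. Output: "XROOOOXROX"

Answer: XROOOOXROX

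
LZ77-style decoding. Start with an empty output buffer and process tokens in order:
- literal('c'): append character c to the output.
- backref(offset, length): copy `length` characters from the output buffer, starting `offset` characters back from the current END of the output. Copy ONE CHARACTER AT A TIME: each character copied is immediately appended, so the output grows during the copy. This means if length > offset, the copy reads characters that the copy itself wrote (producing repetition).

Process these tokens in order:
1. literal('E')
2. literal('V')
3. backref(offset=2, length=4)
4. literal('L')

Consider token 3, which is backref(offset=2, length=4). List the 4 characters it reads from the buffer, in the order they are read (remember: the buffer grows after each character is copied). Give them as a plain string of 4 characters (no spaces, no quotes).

Token 1: literal('E'). Output: "E"
Token 2: literal('V'). Output: "EV"
Token 3: backref(off=2, len=4). Buffer before: "EV" (len 2)
  byte 1: read out[0]='E', append. Buffer now: "EVE"
  byte 2: read out[1]='V', append. Buffer now: "EVEV"
  byte 3: read out[2]='E', append. Buffer now: "EVEVE"
  byte 4: read out[3]='V', append. Buffer now: "EVEVEV"

Answer: EVEV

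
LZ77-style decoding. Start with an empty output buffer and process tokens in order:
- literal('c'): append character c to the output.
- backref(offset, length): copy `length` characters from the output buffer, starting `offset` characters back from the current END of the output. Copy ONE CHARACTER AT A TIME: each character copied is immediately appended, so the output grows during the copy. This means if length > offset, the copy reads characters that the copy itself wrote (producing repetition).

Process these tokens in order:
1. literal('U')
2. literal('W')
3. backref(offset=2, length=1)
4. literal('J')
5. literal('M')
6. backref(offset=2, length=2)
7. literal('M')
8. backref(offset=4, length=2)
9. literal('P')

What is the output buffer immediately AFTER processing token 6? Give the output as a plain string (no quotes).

Token 1: literal('U'). Output: "U"
Token 2: literal('W'). Output: "UW"
Token 3: backref(off=2, len=1). Copied 'U' from pos 0. Output: "UWU"
Token 4: literal('J'). Output: "UWUJ"
Token 5: literal('M'). Output: "UWUJM"
Token 6: backref(off=2, len=2). Copied 'JM' from pos 3. Output: "UWUJMJM"

Answer: UWUJMJM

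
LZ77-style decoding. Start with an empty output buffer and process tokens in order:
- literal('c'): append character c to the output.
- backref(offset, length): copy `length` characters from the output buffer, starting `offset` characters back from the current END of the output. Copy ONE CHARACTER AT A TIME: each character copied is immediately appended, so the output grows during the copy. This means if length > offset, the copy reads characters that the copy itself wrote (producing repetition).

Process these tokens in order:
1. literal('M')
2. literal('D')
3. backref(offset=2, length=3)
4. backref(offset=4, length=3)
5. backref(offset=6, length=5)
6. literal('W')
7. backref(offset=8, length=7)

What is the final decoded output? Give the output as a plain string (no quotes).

Answer: MDMDMDMDMDMDMWMDMDMDM

Derivation:
Token 1: literal('M'). Output: "M"
Token 2: literal('D'). Output: "MD"
Token 3: backref(off=2, len=3) (overlapping!). Copied 'MDM' from pos 0. Output: "MDMDM"
Token 4: backref(off=4, len=3). Copied 'DMD' from pos 1. Output: "MDMDMDMD"
Token 5: backref(off=6, len=5). Copied 'MDMDM' from pos 2. Output: "MDMDMDMDMDMDM"
Token 6: literal('W'). Output: "MDMDMDMDMDMDMW"
Token 7: backref(off=8, len=7). Copied 'MDMDMDM' from pos 6. Output: "MDMDMDMDMDMDMWMDMDMDM"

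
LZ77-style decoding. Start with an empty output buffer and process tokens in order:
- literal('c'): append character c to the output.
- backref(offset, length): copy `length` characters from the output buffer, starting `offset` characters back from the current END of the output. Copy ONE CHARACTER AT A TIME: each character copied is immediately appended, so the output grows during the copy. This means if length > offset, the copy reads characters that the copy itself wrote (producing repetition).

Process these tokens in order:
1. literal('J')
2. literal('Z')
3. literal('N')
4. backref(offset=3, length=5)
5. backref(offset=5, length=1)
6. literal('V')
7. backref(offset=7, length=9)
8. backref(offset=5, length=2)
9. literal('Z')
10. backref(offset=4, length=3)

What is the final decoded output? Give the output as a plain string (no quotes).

Answer: JZNJZNJZJVJZNJZJVJZZJZZZJ

Derivation:
Token 1: literal('J'). Output: "J"
Token 2: literal('Z'). Output: "JZ"
Token 3: literal('N'). Output: "JZN"
Token 4: backref(off=3, len=5) (overlapping!). Copied 'JZNJZ' from pos 0. Output: "JZNJZNJZ"
Token 5: backref(off=5, len=1). Copied 'J' from pos 3. Output: "JZNJZNJZJ"
Token 6: literal('V'). Output: "JZNJZNJZJV"
Token 7: backref(off=7, len=9) (overlapping!). Copied 'JZNJZJVJZ' from pos 3. Output: "JZNJZNJZJVJZNJZJVJZ"
Token 8: backref(off=5, len=2). Copied 'ZJ' from pos 14. Output: "JZNJZNJZJVJZNJZJVJZZJ"
Token 9: literal('Z'). Output: "JZNJZNJZJVJZNJZJVJZZJZ"
Token 10: backref(off=4, len=3). Copied 'ZZJ' from pos 18. Output: "JZNJZNJZJVJZNJZJVJZZJZZZJ"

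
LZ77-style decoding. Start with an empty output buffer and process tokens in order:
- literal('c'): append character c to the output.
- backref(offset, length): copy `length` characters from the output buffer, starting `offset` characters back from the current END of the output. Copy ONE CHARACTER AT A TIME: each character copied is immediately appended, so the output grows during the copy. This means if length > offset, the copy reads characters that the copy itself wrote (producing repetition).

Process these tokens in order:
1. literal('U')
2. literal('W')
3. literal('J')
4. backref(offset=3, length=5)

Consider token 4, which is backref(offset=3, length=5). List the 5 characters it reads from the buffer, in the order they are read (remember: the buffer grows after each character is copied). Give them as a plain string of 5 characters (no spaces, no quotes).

Token 1: literal('U'). Output: "U"
Token 2: literal('W'). Output: "UW"
Token 3: literal('J'). Output: "UWJ"
Token 4: backref(off=3, len=5). Buffer before: "UWJ" (len 3)
  byte 1: read out[0]='U', append. Buffer now: "UWJU"
  byte 2: read out[1]='W', append. Buffer now: "UWJUW"
  byte 3: read out[2]='J', append. Buffer now: "UWJUWJ"
  byte 4: read out[3]='U', append. Buffer now: "UWJUWJU"
  byte 5: read out[4]='W', append. Buffer now: "UWJUWJUW"

Answer: UWJUW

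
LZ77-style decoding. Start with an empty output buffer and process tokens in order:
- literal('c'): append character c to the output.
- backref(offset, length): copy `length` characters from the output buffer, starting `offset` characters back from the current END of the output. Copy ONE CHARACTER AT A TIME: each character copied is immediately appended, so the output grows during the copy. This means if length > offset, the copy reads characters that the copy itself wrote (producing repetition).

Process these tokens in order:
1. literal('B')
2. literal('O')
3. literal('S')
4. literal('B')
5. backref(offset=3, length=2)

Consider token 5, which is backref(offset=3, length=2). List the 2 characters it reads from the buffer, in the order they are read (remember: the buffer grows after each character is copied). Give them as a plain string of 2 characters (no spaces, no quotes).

Token 1: literal('B'). Output: "B"
Token 2: literal('O'). Output: "BO"
Token 3: literal('S'). Output: "BOS"
Token 4: literal('B'). Output: "BOSB"
Token 5: backref(off=3, len=2). Buffer before: "BOSB" (len 4)
  byte 1: read out[1]='O', append. Buffer now: "BOSBO"
  byte 2: read out[2]='S', append. Buffer now: "BOSBOS"

Answer: OS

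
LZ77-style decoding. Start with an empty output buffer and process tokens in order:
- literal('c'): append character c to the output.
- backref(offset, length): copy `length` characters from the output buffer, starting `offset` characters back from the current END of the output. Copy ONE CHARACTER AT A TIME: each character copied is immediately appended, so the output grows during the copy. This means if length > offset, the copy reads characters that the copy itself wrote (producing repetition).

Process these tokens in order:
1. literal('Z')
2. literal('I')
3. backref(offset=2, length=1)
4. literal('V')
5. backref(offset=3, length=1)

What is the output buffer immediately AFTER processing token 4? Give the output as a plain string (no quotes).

Token 1: literal('Z'). Output: "Z"
Token 2: literal('I'). Output: "ZI"
Token 3: backref(off=2, len=1). Copied 'Z' from pos 0. Output: "ZIZ"
Token 4: literal('V'). Output: "ZIZV"

Answer: ZIZV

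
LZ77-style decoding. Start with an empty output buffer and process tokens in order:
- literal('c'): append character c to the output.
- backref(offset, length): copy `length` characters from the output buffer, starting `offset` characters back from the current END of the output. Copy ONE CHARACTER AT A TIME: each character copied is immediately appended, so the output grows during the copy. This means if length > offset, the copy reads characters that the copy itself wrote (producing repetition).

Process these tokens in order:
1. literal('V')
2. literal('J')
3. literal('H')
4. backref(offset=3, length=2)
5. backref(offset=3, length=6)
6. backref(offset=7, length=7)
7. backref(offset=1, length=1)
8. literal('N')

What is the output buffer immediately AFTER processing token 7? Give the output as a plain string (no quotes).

Answer: VJHVJHVJHVJJHVJHVJJ

Derivation:
Token 1: literal('V'). Output: "V"
Token 2: literal('J'). Output: "VJ"
Token 3: literal('H'). Output: "VJH"
Token 4: backref(off=3, len=2). Copied 'VJ' from pos 0. Output: "VJHVJ"
Token 5: backref(off=3, len=6) (overlapping!). Copied 'HVJHVJ' from pos 2. Output: "VJHVJHVJHVJ"
Token 6: backref(off=7, len=7). Copied 'JHVJHVJ' from pos 4. Output: "VJHVJHVJHVJJHVJHVJ"
Token 7: backref(off=1, len=1). Copied 'J' from pos 17. Output: "VJHVJHVJHVJJHVJHVJJ"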